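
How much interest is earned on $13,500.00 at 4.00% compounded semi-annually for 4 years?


Compound interest earned = final amount − principal.
A = P(1 + r/n)^(nt) = $13,500.00 × (1 + 0.04/2)^(2 × 4) = $15,817.40
Interest = A − P = $15,817.40 − $13,500.00 = $2,317.40

Interest = A - P = $2,317.40


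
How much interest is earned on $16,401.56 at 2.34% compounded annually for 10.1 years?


Compound interest earned = final amount − principal.
A = P(1 + r/n)^(nt) = $16,401.56 × (1 + 0.0234/1)^(1 × 10.1) = $20,717.81
Interest = A − P = $20,717.81 − $16,401.56 = $4,316.25

Interest = A - P = $4,316.25


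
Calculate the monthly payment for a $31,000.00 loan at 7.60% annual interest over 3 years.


Loan payment formula: PMT = PV × r / (1 − (1 + r)^(−n))
Monthly rate r = 0.076/12 ≈ 0.00633333, n = 36 months
Denominator: 1 − (1 + 0.076/12)^(−36) = 0.203303
PMT = $31,000.00 × (0.076/12) / 0.203303
PMT = $965.72 per month

PMT = PV × r / (1-(1+r)^(-n)) = $965.72/month


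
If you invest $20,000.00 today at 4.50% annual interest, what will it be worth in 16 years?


Future value formula: FV = PV × (1 + r)^t
FV = $20,000.00 × (1 + 0.045)^16
FV = $20,000.00 × 2.022370
FV = $40,447.40

FV = PV × (1 + r)^t = $40,447.40


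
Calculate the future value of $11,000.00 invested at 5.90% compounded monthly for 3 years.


Compound interest formula: A = P(1 + r/n)^(nt)
A = $11,000.00 × (1 + 0.059/12)^(12 × 3)
Growth factor: (1 + 0.059/12)^36 = 1.193114
A = $11,000.00 × 1.193114
A = $13,124.25

A = P(1 + r/n)^(nt) = $13,124.25


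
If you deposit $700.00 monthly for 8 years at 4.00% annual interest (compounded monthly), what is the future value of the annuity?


Future value of an ordinary annuity: FV = PMT × ((1 + r)^n − 1) / r
Monthly rate r = 0.04/12 ≈ 0.00333333, n = 96
FV = $700.00 × ((1 + 0.04/12)^96 − 1) / (0.04/12)
FV = $700.00 × 112.918536
FV = $79,042.98

FV = PMT × ((1+r)^n - 1)/r = $79,042.98


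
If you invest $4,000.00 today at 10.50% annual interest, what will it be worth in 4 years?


Future value formula: FV = PV × (1 + r)^t
FV = $4,000.00 × (1 + 0.105)^4
FV = $4,000.00 × 1.490902
FV = $5,963.61

FV = PV × (1 + r)^t = $5,963.61


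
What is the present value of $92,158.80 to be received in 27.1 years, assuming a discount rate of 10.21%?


Present value formula: PV = FV / (1 + r)^t
PV = $92,158.80 / (1 + 0.1021)^27.1
PV = $92,158.80 / 13.937637
PV = $6,612.23

PV = FV / (1 + r)^t = $6,612.23


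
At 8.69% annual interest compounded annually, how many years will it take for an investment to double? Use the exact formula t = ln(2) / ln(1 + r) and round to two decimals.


Doubling condition: (1 + r)^t = 2
Take ln of both sides: t × ln(1 + r) = ln(2)
t = ln(2) / ln(1 + r)
t = 0.693147 / 0.083330
t = 8.32

t = ln(2) / ln(1 + r) = 8.32 years


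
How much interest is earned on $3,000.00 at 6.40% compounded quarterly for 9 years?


Compound interest earned = final amount − principal.
A = P(1 + r/n)^(nt) = $3,000.00 × (1 + 0.064/4)^(4 × 9) = $5,312.45
Interest = A − P = $5,312.45 − $3,000.00 = $2,312.45

Interest = A - P = $2,312.45


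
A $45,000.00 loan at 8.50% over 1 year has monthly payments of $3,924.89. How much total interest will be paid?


Total paid over the life of the loan = PMT × n.
Total paid = $3,924.89 × 12 = $47,098.68
Total interest = total paid − principal = $47,098.68 − $45,000.00 = $2,098.68

Total interest = (PMT × n) - PV = $2,098.68


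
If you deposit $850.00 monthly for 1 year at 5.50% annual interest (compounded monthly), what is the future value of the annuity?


Future value of an ordinary annuity: FV = PMT × ((1 + r)^n − 1) / r
Monthly rate r = 0.055/12 ≈ 0.00458333, n = 12
FV = $850.00 × ((1 + 0.055/12)^12 − 1) / (0.055/12)
FV = $850.00 × 12.307170
FV = $10,461.09

FV = PMT × ((1+r)^n - 1)/r = $10,461.09


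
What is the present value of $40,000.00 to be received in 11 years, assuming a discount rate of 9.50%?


Present value formula: PV = FV / (1 + r)^t
PV = $40,000.00 / (1 + 0.095)^11
PV = $40,000.00 / 2.7136592
PV = $14,740.24

PV = FV / (1 + r)^t = $14,740.24


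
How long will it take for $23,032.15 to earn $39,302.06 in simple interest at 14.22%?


Rearrange the simple interest formula for t:
I = P × r × t  ⇒  t = I / (P × r)
t = $39,302.06 / ($23,032.15 × 0.1422)
t = 12

t = I/(P×r) = 12 years


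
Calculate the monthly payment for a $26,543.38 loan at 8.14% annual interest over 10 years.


Loan payment formula: PMT = PV × r / (1 − (1 + r)^(−n))
Monthly rate r = 0.0814/12 ≈ 0.00678333, n = 120 months
Denominator: 1 − (1 + 0.0814/12)^(−120) = 0.555698
PMT = $26,543.38 × (0.0814/12) / 0.555698
PMT = $324.01 per month

PMT = PV × r / (1-(1+r)^(-n)) = $324.01/month


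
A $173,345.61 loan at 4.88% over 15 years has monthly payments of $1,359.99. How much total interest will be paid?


Total paid over the life of the loan = PMT × n.
Total paid = $1,359.99 × 180 = $244,798.20
Total interest = total paid − principal = $244,798.20 − $173,345.61 = $71,452.59

Total interest = (PMT × n) - PV = $71,452.59


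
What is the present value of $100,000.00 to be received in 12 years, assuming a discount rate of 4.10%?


Present value formula: PV = FV / (1 + r)^t
PV = $100,000.00 / (1 + 0.041)^12
PV = $100,000.00 / 1.6196037
PV = $61,743.50

PV = FV / (1 + r)^t = $61,743.50


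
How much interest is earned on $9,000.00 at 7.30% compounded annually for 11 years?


Compound interest earned = final amount − principal.
A = P(1 + r/n)^(nt) = $9,000.00 × (1 + 0.073/1)^(1 × 11) = $19,536.17
Interest = A − P = $19,536.17 − $9,000.00 = $10,536.17

Interest = A - P = $10,536.17


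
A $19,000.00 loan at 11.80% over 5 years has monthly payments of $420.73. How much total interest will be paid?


Total paid over the life of the loan = PMT × n.
Total paid = $420.73 × 60 = $25,243.80
Total interest = total paid − principal = $25,243.80 − $19,000.00 = $6,243.80

Total interest = (PMT × n) - PV = $6,243.80


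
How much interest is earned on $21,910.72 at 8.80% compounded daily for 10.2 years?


Compound interest earned = final amount − principal.
A = P(1 + r/n)^(nt) = $21,910.72 × (1 + 0.088/365)^(365 × 10.2) = $53,756.67
Interest = A − P = $53,756.67 − $21,910.72 = $31,845.95

Interest = A - P = $31,845.95


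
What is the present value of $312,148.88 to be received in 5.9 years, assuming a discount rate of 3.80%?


Present value formula: PV = FV / (1 + r)^t
PV = $312,148.88 / (1 + 0.038)^5.9
PV = $312,148.88 / 1.24613297
PV = $250,494.04

PV = FV / (1 + r)^t = $250,494.04


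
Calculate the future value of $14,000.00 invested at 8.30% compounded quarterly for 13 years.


Compound interest formula: A = P(1 + r/n)^(nt)
A = $14,000.00 × (1 + 0.083/4)^(4 × 13)
Growth factor: (1 + 0.083/4)^52 = 2.909432
A = $14,000.00 × 2.909432
A = $40,732.05

A = P(1 + r/n)^(nt) = $40,732.05


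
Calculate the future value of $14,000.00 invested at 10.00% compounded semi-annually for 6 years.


Compound interest formula: A = P(1 + r/n)^(nt)
A = $14,000.00 × (1 + 0.1/2)^(2 × 6)
Growth factor: (1 + 0.1/2)^12 = 1.7958563
A = $14,000.00 × 1.7958563
A = $25,141.99

A = P(1 + r/n)^(nt) = $25,141.99


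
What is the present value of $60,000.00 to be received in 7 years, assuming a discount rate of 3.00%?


Present value formula: PV = FV / (1 + r)^t
PV = $60,000.00 / (1 + 0.03)^7
PV = $60,000.00 / 1.229874
PV = $48,785.49

PV = FV / (1 + r)^t = $48,785.49


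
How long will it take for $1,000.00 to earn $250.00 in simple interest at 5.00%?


Rearrange the simple interest formula for t:
I = P × r × t  ⇒  t = I / (P × r)
t = $250.00 / ($1,000.00 × 0.05)
t = 5

t = I/(P×r) = 5 years


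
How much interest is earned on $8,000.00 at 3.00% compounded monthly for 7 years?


Compound interest earned = final amount − principal.
A = P(1 + r/n)^(nt) = $8,000.00 × (1 + 0.03/12)^(12 × 7) = $9,866.84
Interest = A − P = $9,866.84 − $8,000.00 = $1,866.84

Interest = A - P = $1,866.84


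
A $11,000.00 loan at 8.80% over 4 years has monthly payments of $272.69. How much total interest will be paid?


Total paid over the life of the loan = PMT × n.
Total paid = $272.69 × 48 = $13,089.12
Total interest = total paid − principal = $13,089.12 − $11,000.00 = $2,089.12

Total interest = (PMT × n) - PV = $2,089.12


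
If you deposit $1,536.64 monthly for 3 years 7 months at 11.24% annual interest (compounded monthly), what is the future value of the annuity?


Future value of an ordinary annuity: FV = PMT × ((1 + r)^n − 1) / r
Monthly rate r = 0.1124/12 ≈ 0.00936667, n = 43
FV = $1,536.64 × ((1 + 0.1124/12)^43 − 1) / (0.1124/12)
FV = $1,536.64 × 52.650118
FV = $80,904.28

FV = PMT × ((1+r)^n - 1)/r = $80,904.28


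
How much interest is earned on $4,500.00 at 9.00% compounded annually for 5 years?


Compound interest earned = final amount − principal.
A = P(1 + r/n)^(nt) = $4,500.00 × (1 + 0.09/1)^(1 × 5) = $6,923.81
Interest = A − P = $6,923.81 − $4,500.00 = $2,423.81

Interest = A - P = $2,423.81


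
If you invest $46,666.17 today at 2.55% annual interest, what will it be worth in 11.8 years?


Future value formula: FV = PV × (1 + r)^t
FV = $46,666.17 × (1 + 0.0255)^11.8
FV = $46,666.17 × 1.345987
FV = $62,812.06

FV = PV × (1 + r)^t = $62,812.06


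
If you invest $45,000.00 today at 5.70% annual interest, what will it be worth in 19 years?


Future value formula: FV = PV × (1 + r)^t
FV = $45,000.00 × (1 + 0.057)^19
FV = $45,000.00 × 2.8669806
FV = $129,014.13

FV = PV × (1 + r)^t = $129,014.13


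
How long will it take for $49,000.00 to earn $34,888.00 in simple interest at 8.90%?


Rearrange the simple interest formula for t:
I = P × r × t  ⇒  t = I / (P × r)
t = $34,888.00 / ($49,000.00 × 0.089)
t = 8

t = I/(P×r) = 8 years


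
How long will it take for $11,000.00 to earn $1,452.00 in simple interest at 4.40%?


Rearrange the simple interest formula for t:
I = P × r × t  ⇒  t = I / (P × r)
t = $1,452.00 / ($11,000.00 × 0.044)
t = 3

t = I/(P×r) = 3 years


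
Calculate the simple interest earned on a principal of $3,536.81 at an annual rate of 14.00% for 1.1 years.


Simple interest formula: I = P × r × t
I = $3,536.81 × 0.14 × 1.1
I = $544.67

I = P × r × t = $544.67


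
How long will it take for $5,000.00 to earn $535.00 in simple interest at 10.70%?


Rearrange the simple interest formula for t:
I = P × r × t  ⇒  t = I / (P × r)
t = $535.00 / ($5,000.00 × 0.107)
t = 1

t = I/(P×r) = 1 year


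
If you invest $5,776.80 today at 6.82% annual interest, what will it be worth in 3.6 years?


Future value formula: FV = PV × (1 + r)^t
FV = $5,776.80 × (1 + 0.0682)^3.6
FV = $5,776.80 × 1.268088
FV = $7,325.49

FV = PV × (1 + r)^t = $7,325.49


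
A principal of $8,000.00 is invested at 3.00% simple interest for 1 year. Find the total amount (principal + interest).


Total amount formula: A = P(1 + rt) = P + P·r·t
Interest: I = P × r × t = $8,000.00 × 0.03 × 1 = $240.00
A = P + I = $8,000.00 + $240.00 = $8,240.00

A = P + I = P(1 + rt) = $8,240.00


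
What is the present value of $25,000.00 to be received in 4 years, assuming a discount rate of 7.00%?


Present value formula: PV = FV / (1 + r)^t
PV = $25,000.00 / (1 + 0.07)^4
PV = $25,000.00 / 1.310796
PV = $19,072.38

PV = FV / (1 + r)^t = $19,072.38


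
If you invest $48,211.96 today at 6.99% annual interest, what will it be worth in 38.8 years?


Future value formula: FV = PV × (1 + r)^t
FV = $48,211.96 × (1 + 0.0699)^38.8
FV = $48,211.96 × 13.7567446
FV = $663,239.62

FV = PV × (1 + r)^t = $663,239.62


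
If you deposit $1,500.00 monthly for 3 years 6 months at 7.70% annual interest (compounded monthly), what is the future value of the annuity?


Future value of an ordinary annuity: FV = PMT × ((1 + r)^n − 1) / r
Monthly rate r = 0.077/12 ≈ 0.00641667, n = 42
FV = $1,500.00 × ((1 + 0.077/12)^42 − 1) / (0.077/12)
FV = $1,500.00 × 48.028496
FV = $72,042.74

FV = PMT × ((1+r)^n - 1)/r = $72,042.74


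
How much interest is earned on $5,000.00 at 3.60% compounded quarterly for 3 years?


Compound interest earned = final amount − principal.
A = P(1 + r/n)^(nt) = $5,000.00 × (1 + 0.036/4)^(4 × 3) = $5,567.55
Interest = A − P = $5,567.55 − $5,000.00 = $567.55

Interest = A - P = $567.55


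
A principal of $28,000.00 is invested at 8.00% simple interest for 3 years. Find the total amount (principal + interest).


Total amount formula: A = P(1 + rt) = P + P·r·t
Interest: I = P × r × t = $28,000.00 × 0.08 × 3 = $6,720.00
A = P + I = $28,000.00 + $6,720.00 = $34,720.00

A = P + I = P(1 + rt) = $34,720.00


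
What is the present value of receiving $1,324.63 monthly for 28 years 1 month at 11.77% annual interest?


Present value of an ordinary annuity: PV = PMT × (1 − (1 + r)^(−n)) / r
Monthly rate r = 0.1177/12 ≈ 0.00980833, n = 337
PV = $1,324.63 × (1 − (1 + 0.1177/12)^(−337)) / (0.1177/12)
PV = $1,324.63 × 98.153290
PV = $130,016.79

PV = PMT × (1-(1+r)^(-n))/r = $130,016.79


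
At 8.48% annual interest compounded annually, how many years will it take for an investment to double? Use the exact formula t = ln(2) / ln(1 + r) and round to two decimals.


Doubling condition: (1 + r)^t = 2
Take ln of both sides: t × ln(1 + r) = ln(2)
t = ln(2) / ln(1 + r)
t = 0.693147 / 0.081396
t = 8.52

t = ln(2) / ln(1 + r) = 8.52 years


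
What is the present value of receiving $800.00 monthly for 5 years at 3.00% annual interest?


Present value of an ordinary annuity: PV = PMT × (1 − (1 + r)^(−n)) / r
Monthly rate r = 0.03/12 = 0.0025, n = 60
PV = $800.00 × (1 − (1 + 0.03/12)^(−60)) / (0.03/12)
PV = $800.00 × 55.652358
PV = $44,521.89

PV = PMT × (1-(1+r)^(-n))/r = $44,521.89


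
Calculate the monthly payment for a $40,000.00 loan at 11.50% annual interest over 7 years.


Loan payment formula: PMT = PV × r / (1 − (1 + r)^(−n))
Monthly rate r = 0.115/12 ≈ 0.00958333, n = 84 months
Denominator: 1 − (1 + 0.115/12)^(−84) = 0.551195
PMT = $40,000.00 × (0.115/12) / 0.551195
PMT = $695.46 per month

PMT = PV × r / (1-(1+r)^(-n)) = $695.46/month


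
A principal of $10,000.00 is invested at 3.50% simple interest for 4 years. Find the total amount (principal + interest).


Total amount formula: A = P(1 + rt) = P + P·r·t
Interest: I = P × r × t = $10,000.00 × 0.035 × 4 = $1,400.00
A = P + I = $10,000.00 + $1,400.00 = $11,400.00

A = P + I = P(1 + rt) = $11,400.00


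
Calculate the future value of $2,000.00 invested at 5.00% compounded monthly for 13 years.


Compound interest formula: A = P(1 + r/n)^(nt)
A = $2,000.00 × (1 + 0.05/12)^(12 × 13)
Growth factor: (1 + 0.05/12)^156 = 1.912956
A = $2,000.00 × 1.912956
A = $3,825.91

A = P(1 + r/n)^(nt) = $3,825.91


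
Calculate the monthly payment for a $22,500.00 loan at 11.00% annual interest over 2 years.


Loan payment formula: PMT = PV × r / (1 − (1 + r)^(−n))
Monthly rate r = 0.11/12 ≈ 0.00916667, n = 24 months
Denominator: 1 − (1 + 0.11/12)^(−24) = 0.1966765
PMT = $22,500.00 × (0.11/12) / 0.1966765
PMT = $1,048.68 per month

PMT = PV × r / (1-(1+r)^(-n)) = $1,048.68/month


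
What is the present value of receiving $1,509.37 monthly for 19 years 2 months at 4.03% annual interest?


Present value of an ordinary annuity: PV = PMT × (1 − (1 + r)^(−n)) / r
Monthly rate r = 0.0403/12 ≈ 0.00335833, n = 230
PV = $1,509.37 × (1 − (1 + 0.0403/12)^(−230)) / (0.0403/12)
PV = $1,509.37 × 160.051532
PV = $241,576.98

PV = PMT × (1-(1+r)^(-n))/r = $241,576.98


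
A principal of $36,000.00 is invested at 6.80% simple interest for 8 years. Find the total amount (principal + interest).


Total amount formula: A = P(1 + rt) = P + P·r·t
Interest: I = P × r × t = $36,000.00 × 0.068 × 8 = $19,584.00
A = P + I = $36,000.00 + $19,584.00 = $55,584.00

A = P + I = P(1 + rt) = $55,584.00


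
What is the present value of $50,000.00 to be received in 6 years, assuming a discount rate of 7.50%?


Present value formula: PV = FV / (1 + r)^t
PV = $50,000.00 / (1 + 0.075)^6
PV = $50,000.00 / 1.5433015
PV = $32,398.08

PV = FV / (1 + r)^t = $32,398.08


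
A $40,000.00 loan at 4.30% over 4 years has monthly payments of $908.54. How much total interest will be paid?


Total paid over the life of the loan = PMT × n.
Total paid = $908.54 × 48 = $43,609.92
Total interest = total paid − principal = $43,609.92 − $40,000.00 = $3,609.92

Total interest = (PMT × n) - PV = $3,609.92


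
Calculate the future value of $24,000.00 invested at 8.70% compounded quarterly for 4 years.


Compound interest formula: A = P(1 + r/n)^(nt)
A = $24,000.00 × (1 + 0.087/4)^(4 × 4)
Growth factor: (1 + 0.087/4)^16 = 1.4109588
A = $24,000.00 × 1.4109588
A = $33,863.01

A = P(1 + r/n)^(nt) = $33,863.01


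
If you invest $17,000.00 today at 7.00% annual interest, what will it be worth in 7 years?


Future value formula: FV = PV × (1 + r)^t
FV = $17,000.00 × (1 + 0.07)^7
FV = $17,000.00 × 1.6057815
FV = $27,298.29

FV = PV × (1 + r)^t = $27,298.29


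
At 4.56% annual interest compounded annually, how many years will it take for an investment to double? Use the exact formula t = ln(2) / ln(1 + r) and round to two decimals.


Doubling condition: (1 + r)^t = 2
Take ln of both sides: t × ln(1 + r) = ln(2)
t = ln(2) / ln(1 + r)
t = 0.693147 / 0.044591
t = 15.54

t = ln(2) / ln(1 + r) = 15.54 years


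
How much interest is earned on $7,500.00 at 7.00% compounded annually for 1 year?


Compound interest earned = final amount − principal.
A = P(1 + r/n)^(nt) = $7,500.00 × (1 + 0.07/1)^(1 × 1) = $8,025.00
Interest = A − P = $8,025.00 − $7,500.00 = $525.00

Interest = A - P = $525.00


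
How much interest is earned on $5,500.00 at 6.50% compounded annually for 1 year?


Compound interest earned = final amount − principal.
A = P(1 + r/n)^(nt) = $5,500.00 × (1 + 0.065/1)^(1 × 1) = $5,857.50
Interest = A − P = $5,857.50 − $5,500.00 = $357.50

Interest = A - P = $357.50


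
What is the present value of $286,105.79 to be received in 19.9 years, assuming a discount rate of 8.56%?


Present value formula: PV = FV / (1 + r)^t
PV = $286,105.79 / (1 + 0.0856)^19.9
PV = $286,105.79 / 5.126603
PV = $55,808.06

PV = FV / (1 + r)^t = $55,808.06


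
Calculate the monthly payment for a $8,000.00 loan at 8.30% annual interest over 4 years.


Loan payment formula: PMT = PV × r / (1 − (1 + r)^(−n))
Monthly rate r = 0.083/12 ≈ 0.00691667, n = 48 months
Denominator: 1 − (1 + 0.083/12)^(−48) = 0.281692
PMT = $8,000.00 × (0.083/12) / 0.281692
PMT = $196.43 per month

PMT = PV × r / (1-(1+r)^(-n)) = $196.43/month


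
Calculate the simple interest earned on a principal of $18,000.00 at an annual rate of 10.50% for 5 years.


Simple interest formula: I = P × r × t
I = $18,000.00 × 0.105 × 5
I = $9,450.00

I = P × r × t = $9,450.00


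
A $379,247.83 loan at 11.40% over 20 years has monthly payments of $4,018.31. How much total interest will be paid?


Total paid over the life of the loan = PMT × n.
Total paid = $4,018.31 × 240 = $964,394.40
Total interest = total paid − principal = $964,394.40 − $379,247.83 = $585,146.57

Total interest = (PMT × n) - PV = $585,146.57


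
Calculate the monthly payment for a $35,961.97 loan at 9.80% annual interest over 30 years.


Loan payment formula: PMT = PV × r / (1 − (1 + r)^(−n))
Monthly rate r = 0.098/12 ≈ 0.00816667, n = 360 months
Denominator: 1 − (1 + 0.098/12)^(−360) = 0.946499
PMT = $35,961.97 × (0.098/12) / 0.946499
PMT = $310.29 per month

PMT = PV × r / (1-(1+r)^(-n)) = $310.29/month


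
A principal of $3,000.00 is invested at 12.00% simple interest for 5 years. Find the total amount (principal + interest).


Total amount formula: A = P(1 + rt) = P + P·r·t
Interest: I = P × r × t = $3,000.00 × 0.12 × 5 = $1,800.00
A = P + I = $3,000.00 + $1,800.00 = $4,800.00

A = P + I = P(1 + rt) = $4,800.00


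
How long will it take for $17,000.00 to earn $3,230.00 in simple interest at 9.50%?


Rearrange the simple interest formula for t:
I = P × r × t  ⇒  t = I / (P × r)
t = $3,230.00 / ($17,000.00 × 0.095)
t = 2

t = I/(P×r) = 2 years


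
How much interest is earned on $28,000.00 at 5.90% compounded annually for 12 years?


Compound interest earned = final amount − principal.
A = P(1 + r/n)^(nt) = $28,000.00 × (1 + 0.059/1)^(1 × 12) = $55,706.97
Interest = A − P = $55,706.97 − $28,000.00 = $27,706.97

Interest = A - P = $27,706.97


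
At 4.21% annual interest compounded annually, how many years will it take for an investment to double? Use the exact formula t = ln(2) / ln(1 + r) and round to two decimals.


Doubling condition: (1 + r)^t = 2
Take ln of both sides: t × ln(1 + r) = ln(2)
t = ln(2) / ln(1 + r)
t = 0.693147 / 0.041238
t = 16.81

t = ln(2) / ln(1 + r) = 16.81 years


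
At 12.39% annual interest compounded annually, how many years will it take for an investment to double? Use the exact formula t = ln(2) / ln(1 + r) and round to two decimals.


Doubling condition: (1 + r)^t = 2
Take ln of both sides: t × ln(1 + r) = ln(2)
t = ln(2) / ln(1 + r)
t = 0.693147 / 0.116805
t = 5.93

t = ln(2) / ln(1 + r) = 5.93 years


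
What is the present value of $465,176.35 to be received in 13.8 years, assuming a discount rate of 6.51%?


Present value formula: PV = FV / (1 + r)^t
PV = $465,176.35 / (1 + 0.0651)^13.8
PV = $465,176.35 / 2.3877415
PV = $194,818.56

PV = FV / (1 + r)^t = $194,818.56


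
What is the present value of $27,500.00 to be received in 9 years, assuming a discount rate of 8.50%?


Present value formula: PV = FV / (1 + r)^t
PV = $27,500.00 / (1 + 0.085)^9
PV = $27,500.00 / 2.083856
PV = $13,196.69

PV = FV / (1 + r)^t = $13,196.69


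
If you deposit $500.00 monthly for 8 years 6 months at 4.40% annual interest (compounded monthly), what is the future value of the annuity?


Future value of an ordinary annuity: FV = PMT × ((1 + r)^n − 1) / r
Monthly rate r = 0.044/12 ≈ 0.00366667, n = 102
FV = $500.00 × ((1 + 0.044/12)^102 − 1) / (0.044/12)
FV = $500.00 × 123.420894
FV = $61,710.45

FV = PMT × ((1+r)^n - 1)/r = $61,710.45


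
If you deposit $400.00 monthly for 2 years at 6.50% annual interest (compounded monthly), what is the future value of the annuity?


Future value of an ordinary annuity: FV = PMT × ((1 + r)^n − 1) / r
Monthly rate r = 0.065/12 ≈ 0.00541667, n = 24
FV = $400.00 × ((1 + 0.065/12)^24 − 1) / (0.065/12)
FV = $400.00 × 25.556111
FV = $10,222.44

FV = PMT × ((1+r)^n - 1)/r = $10,222.44


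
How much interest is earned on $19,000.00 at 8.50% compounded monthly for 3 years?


Compound interest earned = final amount − principal.
A = P(1 + r/n)^(nt) = $19,000.00 × (1 + 0.085/12)^(12 × 3) = $24,496.74
Interest = A − P = $24,496.74 − $19,000.00 = $5,496.74

Interest = A - P = $5,496.74


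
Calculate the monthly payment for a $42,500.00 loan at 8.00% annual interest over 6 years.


Loan payment formula: PMT = PV × r / (1 − (1 + r)^(−n))
Monthly rate r = 0.08/12 ≈ 0.00666667, n = 72 months
Denominator: 1 − (1 + 0.08/12)^(−72) = 0.380230
PMT = $42,500.00 × (0.08/12) / 0.380230
PMT = $745.16 per month

PMT = PV × r / (1-(1+r)^(-n)) = $745.16/month


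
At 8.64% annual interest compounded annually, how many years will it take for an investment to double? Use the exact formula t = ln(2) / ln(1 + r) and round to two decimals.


Doubling condition: (1 + r)^t = 2
Take ln of both sides: t × ln(1 + r) = ln(2)
t = ln(2) / ln(1 + r)
t = 0.693147 / 0.082869
t = 8.36

t = ln(2) / ln(1 + r) = 8.36 years


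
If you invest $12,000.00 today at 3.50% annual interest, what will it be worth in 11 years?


Future value formula: FV = PV × (1 + r)^t
FV = $12,000.00 × (1 + 0.035)^11
FV = $12,000.00 × 1.459970
FV = $17,519.64

FV = PV × (1 + r)^t = $17,519.64


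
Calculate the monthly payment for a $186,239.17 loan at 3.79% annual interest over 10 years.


Loan payment formula: PMT = PV × r / (1 − (1 + r)^(−n))
Monthly rate r = 0.0379/12 ≈ 0.00315833, n = 120 months
Denominator: 1 − (1 + 0.0379/12)^(−120) = 0.315045
PMT = $186,239.17 × (0.0379/12) / 0.315045
PMT = $1,867.05 per month

PMT = PV × r / (1-(1+r)^(-n)) = $1,867.05/month


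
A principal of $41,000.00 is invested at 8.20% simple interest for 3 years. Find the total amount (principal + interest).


Total amount formula: A = P(1 + rt) = P + P·r·t
Interest: I = P × r × t = $41,000.00 × 0.082 × 3 = $10,086.00
A = P + I = $41,000.00 + $10,086.00 = $51,086.00

A = P + I = P(1 + rt) = $51,086.00


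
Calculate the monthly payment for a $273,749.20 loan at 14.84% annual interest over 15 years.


Loan payment formula: PMT = PV × r / (1 − (1 + r)^(−n))
Monthly rate r = 0.1484/12 ≈ 0.01236667, n = 180 months
Denominator: 1 − (1 + 0.1484/12)^(−180) = 0.890557
PMT = $273,749.20 × (0.1484/12) / 0.890557
PMT = $3,801.40 per month

PMT = PV × r / (1-(1+r)^(-n)) = $3,801.40/month


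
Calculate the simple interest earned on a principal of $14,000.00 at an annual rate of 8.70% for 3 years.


Simple interest formula: I = P × r × t
I = $14,000.00 × 0.087 × 3
I = $3,654.00

I = P × r × t = $3,654.00


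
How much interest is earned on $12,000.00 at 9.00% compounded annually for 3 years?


Compound interest earned = final amount − principal.
A = P(1 + r/n)^(nt) = $12,000.00 × (1 + 0.09/1)^(1 × 3) = $15,540.35
Interest = A − P = $15,540.35 − $12,000.00 = $3,540.35

Interest = A - P = $3,540.35


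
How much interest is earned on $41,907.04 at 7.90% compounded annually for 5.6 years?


Compound interest earned = final amount − principal.
A = P(1 + r/n)^(nt) = $41,907.04 × (1 + 0.079/1)^(1 × 5.6) = $64,151.54
Interest = A − P = $64,151.54 − $41,907.04 = $22,244.50

Interest = A - P = $22,244.50


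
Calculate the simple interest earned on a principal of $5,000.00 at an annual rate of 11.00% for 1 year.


Simple interest formula: I = P × r × t
I = $5,000.00 × 0.11 × 1
I = $550.00

I = P × r × t = $550.00


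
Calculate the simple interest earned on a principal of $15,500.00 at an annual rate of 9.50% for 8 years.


Simple interest formula: I = P × r × t
I = $15,500.00 × 0.095 × 8
I = $11,780.00

I = P × r × t = $11,780.00


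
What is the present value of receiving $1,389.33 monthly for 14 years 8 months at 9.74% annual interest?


Present value of an ordinary annuity: PV = PMT × (1 − (1 + r)^(−n)) / r
Monthly rate r = 0.0974/12 ≈ 0.00811667, n = 176
PV = $1,389.33 × (1 − (1 + 0.0974/12)^(−176)) / (0.0974/12)
PV = $1,389.33 × 93.505613
PV = $129,910.15

PV = PMT × (1-(1+r)^(-n))/r = $129,910.15


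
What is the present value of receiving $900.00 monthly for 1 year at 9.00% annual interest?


Present value of an ordinary annuity: PV = PMT × (1 − (1 + r)^(−n)) / r
Monthly rate r = 0.09/12 = 0.0075, n = 12
PV = $900.00 × (1 − (1 + 0.09/12)^(−12)) / (0.09/12)
PV = $900.00 × 11.434913
PV = $10,291.42

PV = PMT × (1-(1+r)^(-n))/r = $10,291.42


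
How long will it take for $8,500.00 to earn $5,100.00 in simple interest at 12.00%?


Rearrange the simple interest formula for t:
I = P × r × t  ⇒  t = I / (P × r)
t = $5,100.00 / ($8,500.00 × 0.12)
t = 5

t = I/(P×r) = 5 years


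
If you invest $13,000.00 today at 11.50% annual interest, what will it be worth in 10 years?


Future value formula: FV = PV × (1 + r)^t
FV = $13,000.00 × (1 + 0.115)^10
FV = $13,000.00 × 2.969947
FV = $38,609.31

FV = PV × (1 + r)^t = $38,609.31


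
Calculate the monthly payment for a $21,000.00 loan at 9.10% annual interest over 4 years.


Loan payment formula: PMT = PV × r / (1 − (1 + r)^(−n))
Monthly rate r = 0.091/12 ≈ 0.00758333, n = 48 months
Denominator: 1 − (1 + 0.091/12)^(−48) = 0.304154
PMT = $21,000.00 × (0.091/12) / 0.304154
PMT = $523.58 per month

PMT = PV × r / (1-(1+r)^(-n)) = $523.58/month


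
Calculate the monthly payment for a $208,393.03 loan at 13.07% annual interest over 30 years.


Loan payment formula: PMT = PV × r / (1 − (1 + r)^(−n))
Monthly rate r = 0.1307/12 ≈ 0.01089167, n = 360 months
Denominator: 1 − (1 + 0.1307/12)^(−360) = 0.979754
PMT = $208,393.03 × (0.1307/12) / 0.979754
PMT = $2,316.65 per month

PMT = PV × r / (1-(1+r)^(-n)) = $2,316.65/month


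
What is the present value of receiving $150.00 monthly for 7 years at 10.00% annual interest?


Present value of an ordinary annuity: PV = PMT × (1 − (1 + r)^(−n)) / r
Monthly rate r = 0.1/12 ≈ 0.00833333, n = 84
PV = $150.00 × (1 − (1 + 0.1/12)^(−84)) / (0.1/12)
PV = $150.00 × 60.236667
PV = $9,035.50

PV = PMT × (1-(1+r)^(-n))/r = $9,035.50


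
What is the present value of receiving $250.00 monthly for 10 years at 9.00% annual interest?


Present value of an ordinary annuity: PV = PMT × (1 − (1 + r)^(−n)) / r
Monthly rate r = 0.09/12 = 0.0075, n = 120
PV = $250.00 × (1 − (1 + 0.09/12)^(−120)) / (0.09/12)
PV = $250.00 × 78.941693
PV = $19,735.42

PV = PMT × (1-(1+r)^(-n))/r = $19,735.42


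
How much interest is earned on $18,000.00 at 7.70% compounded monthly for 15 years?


Compound interest earned = final amount − principal.
A = P(1 + r/n)^(nt) = $18,000.00 × (1 + 0.077/12)^(12 × 15) = $56,922.00
Interest = A − P = $56,922.00 − $18,000.00 = $38,922.00

Interest = A - P = $38,922.00


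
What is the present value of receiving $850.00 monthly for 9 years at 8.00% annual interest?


Present value of an ordinary annuity: PV = PMT × (1 − (1 + r)^(−n)) / r
Monthly rate r = 0.08/12 ≈ 0.00666667, n = 108
PV = $850.00 × (1 − (1 + 0.08/12)^(−108)) / (0.08/12)
PV = $850.00 × 76.812497
PV = $65,290.62

PV = PMT × (1-(1+r)^(-n))/r = $65,290.62


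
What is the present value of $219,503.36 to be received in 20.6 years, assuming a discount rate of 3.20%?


Present value formula: PV = FV / (1 + r)^t
PV = $219,503.36 / (1 + 0.032)^20.6
PV = $219,503.36 / 1.9133824
PV = $114,720.07

PV = FV / (1 + r)^t = $114,720.07


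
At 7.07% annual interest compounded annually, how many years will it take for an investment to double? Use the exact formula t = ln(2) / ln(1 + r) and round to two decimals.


Doubling condition: (1 + r)^t = 2
Take ln of both sides: t × ln(1 + r) = ln(2)
t = ln(2) / ln(1 + r)
t = 0.693147 / 0.068313
t = 10.15

t = ln(2) / ln(1 + r) = 10.15 years


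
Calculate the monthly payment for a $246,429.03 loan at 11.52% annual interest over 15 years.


Loan payment formula: PMT = PV × r / (1 − (1 + r)^(−n))
Monthly rate r = 0.1152/12 = 0.0096, n = 180 months
Denominator: 1 − (1 + 0.1152/12)^(−180) = 0.820891
PMT = $246,429.03 × (0.1152/12) / 0.820891
PMT = $2,881.89 per month

PMT = PV × r / (1-(1+r)^(-n)) = $2,881.89/month


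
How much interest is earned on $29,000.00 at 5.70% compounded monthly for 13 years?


Compound interest earned = final amount − principal.
A = P(1 + r/n)^(nt) = $29,000.00 × (1 + 0.057/12)^(12 × 13) = $60,736.30
Interest = A − P = $60,736.30 − $29,000.00 = $31,736.30

Interest = A - P = $31,736.30


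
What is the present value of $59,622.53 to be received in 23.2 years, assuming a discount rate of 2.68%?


Present value formula: PV = FV / (1 + r)^t
PV = $59,622.53 / (1 + 0.0268)^23.2
PV = $59,622.53 / 1.8470215
PV = $32,280.37

PV = FV / (1 + r)^t = $32,280.37


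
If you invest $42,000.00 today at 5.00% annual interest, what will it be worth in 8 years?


Future value formula: FV = PV × (1 + r)^t
FV = $42,000.00 × (1 + 0.05)^8
FV = $42,000.00 × 1.4774554
FV = $62,053.13

FV = PV × (1 + r)^t = $62,053.13


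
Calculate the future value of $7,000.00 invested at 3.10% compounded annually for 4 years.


Compound interest formula: A = P(1 + r/n)^(nt)
A = $7,000.00 × (1 + 0.031/1)^(1 × 4)
Growth factor: (1 + 0.031/1)^4 = 1.129886
A = $7,000.00 × 1.129886
A = $7,909.20

A = P(1 + r/n)^(nt) = $7,909.20


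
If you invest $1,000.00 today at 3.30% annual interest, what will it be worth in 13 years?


Future value formula: FV = PV × (1 + r)^t
FV = $1,000.00 × (1 + 0.033)^13
FV = $1,000.00 × 1.525121
FV = $1,525.12

FV = PV × (1 + r)^t = $1,525.12


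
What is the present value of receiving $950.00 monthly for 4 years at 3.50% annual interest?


Present value of an ordinary annuity: PV = PMT × (1 − (1 + r)^(−n)) / r
Monthly rate r = 0.035/12 ≈ 0.00291667, n = 48
PV = $950.00 × (1 − (1 + 0.035/12)^(−48)) / (0.035/12)
PV = $950.00 × 44.730719
PV = $42,494.18

PV = PMT × (1-(1+r)^(-n))/r = $42,494.18


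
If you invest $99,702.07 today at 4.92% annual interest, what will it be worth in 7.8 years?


Future value formula: FV = PV × (1 + r)^t
FV = $99,702.07 × (1 + 0.0492)^7.8
FV = $99,702.07 × 1.4544359
FV = $145,010.27

FV = PV × (1 + r)^t = $145,010.27


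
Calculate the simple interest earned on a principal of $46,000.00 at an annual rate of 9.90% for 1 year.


Simple interest formula: I = P × r × t
I = $46,000.00 × 0.099 × 1
I = $4,554.00

I = P × r × t = $4,554.00


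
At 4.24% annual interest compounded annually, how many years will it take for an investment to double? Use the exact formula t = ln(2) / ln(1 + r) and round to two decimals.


Doubling condition: (1 + r)^t = 2
Take ln of both sides: t × ln(1 + r) = ln(2)
t = ln(2) / ln(1 + r)
t = 0.693147 / 0.041526
t = 16.69

t = ln(2) / ln(1 + r) = 16.69 years


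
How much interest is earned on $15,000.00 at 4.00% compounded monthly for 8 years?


Compound interest earned = final amount − principal.
A = P(1 + r/n)^(nt) = $15,000.00 × (1 + 0.04/12)^(12 × 8) = $20,645.93
Interest = A − P = $20,645.93 − $15,000.00 = $5,645.93

Interest = A - P = $5,645.93


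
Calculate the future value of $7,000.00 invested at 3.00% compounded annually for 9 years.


Compound interest formula: A = P(1 + r/n)^(nt)
A = $7,000.00 × (1 + 0.03/1)^(1 × 9)
Growth factor: (1 + 0.03/1)^9 = 1.304773
A = $7,000.00 × 1.304773
A = $9,133.41

A = P(1 + r/n)^(nt) = $9,133.41


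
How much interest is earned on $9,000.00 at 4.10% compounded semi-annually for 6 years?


Compound interest earned = final amount − principal.
A = P(1 + r/n)^(nt) = $9,000.00 × (1 + 0.041/2)^(2 × 6) = $11,481.50
Interest = A − P = $11,481.50 − $9,000.00 = $2,481.50

Interest = A - P = $2,481.50


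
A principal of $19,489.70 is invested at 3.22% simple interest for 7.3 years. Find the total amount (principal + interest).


Total amount formula: A = P(1 + rt) = P + P·r·t
Interest: I = P × r × t = $19,489.70 × 0.0322 × 7.3 = $4,581.25
A = P + I = $19,489.70 + $4,581.25 = $24,070.95

A = P + I = P(1 + rt) = $24,070.95


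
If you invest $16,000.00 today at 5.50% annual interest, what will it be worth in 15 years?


Future value formula: FV = PV × (1 + r)^t
FV = $16,000.00 × (1 + 0.055)^15
FV = $16,000.00 × 2.232476
FV = $35,719.62

FV = PV × (1 + r)^t = $35,719.62


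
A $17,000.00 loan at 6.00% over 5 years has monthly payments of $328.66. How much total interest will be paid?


Total paid over the life of the loan = PMT × n.
Total paid = $328.66 × 60 = $19,719.60
Total interest = total paid − principal = $19,719.60 − $17,000.00 = $2,719.60

Total interest = (PMT × n) - PV = $2,719.60


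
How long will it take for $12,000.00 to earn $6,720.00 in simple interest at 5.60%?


Rearrange the simple interest formula for t:
I = P × r × t  ⇒  t = I / (P × r)
t = $6,720.00 / ($12,000.00 × 0.056)
t = 10

t = I/(P×r) = 10 years


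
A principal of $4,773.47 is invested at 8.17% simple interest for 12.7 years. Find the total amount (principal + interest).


Total amount formula: A = P(1 + rt) = P + P·r·t
Interest: I = P × r × t = $4,773.47 × 0.0817 × 12.7 = $4,952.90
A = P + I = $4,773.47 + $4,952.90 = $9,726.37

A = P + I = P(1 + rt) = $9,726.37


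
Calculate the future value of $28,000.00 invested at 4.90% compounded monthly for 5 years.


Compound interest formula: A = P(1 + r/n)^(nt)
A = $28,000.00 × (1 + 0.049/12)^(12 × 5)
Growth factor: (1 + 0.049/12)^60 = 1.27698413
A = $28,000.00 × 1.27698413
A = $35,755.56

A = P(1 + r/n)^(nt) = $35,755.56


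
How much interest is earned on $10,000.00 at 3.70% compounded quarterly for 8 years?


Compound interest earned = final amount − principal.
A = P(1 + r/n)^(nt) = $10,000.00 × (1 + 0.037/4)^(4 × 8) = $13,426.42
Interest = A − P = $13,426.42 − $10,000.00 = $3,426.42

Interest = A - P = $3,426.42


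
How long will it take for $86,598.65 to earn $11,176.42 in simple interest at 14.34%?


Rearrange the simple interest formula for t:
I = P × r × t  ⇒  t = I / (P × r)
t = $11,176.42 / ($86,598.65 × 0.1434)
t = 0.9

t = I/(P×r) = 0.9 years


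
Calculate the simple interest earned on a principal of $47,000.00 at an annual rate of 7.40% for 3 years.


Simple interest formula: I = P × r × t
I = $47,000.00 × 0.074 × 3
I = $10,434.00

I = P × r × t = $10,434.00


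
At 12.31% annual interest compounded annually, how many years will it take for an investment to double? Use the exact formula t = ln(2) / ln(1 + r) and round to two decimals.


Doubling condition: (1 + r)^t = 2
Take ln of both sides: t × ln(1 + r) = ln(2)
t = ln(2) / ln(1 + r)
t = 0.693147 / 0.116093
t = 5.97

t = ln(2) / ln(1 + r) = 5.97 years


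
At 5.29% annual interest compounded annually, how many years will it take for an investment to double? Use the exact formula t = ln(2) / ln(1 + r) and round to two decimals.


Doubling condition: (1 + r)^t = 2
Take ln of both sides: t × ln(1 + r) = ln(2)
t = ln(2) / ln(1 + r)
t = 0.693147 / 0.051548
t = 13.45

t = ln(2) / ln(1 + r) = 13.45 years


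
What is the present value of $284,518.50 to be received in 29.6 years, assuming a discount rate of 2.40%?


Present value formula: PV = FV / (1 + r)^t
PV = $284,518.50 / (1 + 0.024)^29.6
PV = $284,518.50 / 2.0178028
PV = $141,004.12

PV = FV / (1 + r)^t = $141,004.12


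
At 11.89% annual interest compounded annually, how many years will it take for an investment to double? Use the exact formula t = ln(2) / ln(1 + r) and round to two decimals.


Doubling condition: (1 + r)^t = 2
Take ln of both sides: t × ln(1 + r) = ln(2)
t = ln(2) / ln(1 + r)
t = 0.693147 / 0.112346
t = 6.17

t = ln(2) / ln(1 + r) = 6.17 years


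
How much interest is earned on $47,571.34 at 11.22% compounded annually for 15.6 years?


Compound interest earned = final amount − principal.
A = P(1 + r/n)^(nt) = $47,571.34 × (1 + 0.1122/1)^(1 × 15.6) = $249,918.54
Interest = A − P = $249,918.54 − $47,571.34 = $202,347.20

Interest = A - P = $202,347.20


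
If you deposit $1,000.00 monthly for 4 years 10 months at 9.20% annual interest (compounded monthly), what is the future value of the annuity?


Future value of an ordinary annuity: FV = PMT × ((1 + r)^n − 1) / r
Monthly rate r = 0.092/12 ≈ 0.00766667, n = 58
FV = $1,000.00 × ((1 + 0.092/12)^58 − 1) / (0.092/12)
FV = $1,000.00 × 72.694802
FV = $72,694.80

FV = PMT × ((1+r)^n - 1)/r = $72,694.80


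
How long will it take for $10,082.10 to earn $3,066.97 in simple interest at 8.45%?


Rearrange the simple interest formula for t:
I = P × r × t  ⇒  t = I / (P × r)
t = $3,066.97 / ($10,082.10 × 0.0845)
t = 3.6

t = I/(P×r) = 3.6 years


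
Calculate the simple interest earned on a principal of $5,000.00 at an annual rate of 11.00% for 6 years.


Simple interest formula: I = P × r × t
I = $5,000.00 × 0.11 × 6
I = $3,300.00

I = P × r × t = $3,300.00
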